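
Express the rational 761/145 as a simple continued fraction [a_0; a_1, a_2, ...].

Run the Euclidean algorithm on 761 and 145; the successive quotients are the partial quotients a_0, a_1, ... (each step inverts the fractional part left over by the previous one):
  761 = 5*145 + 36, so a_0 = 5.
  145 = 4*36 + 1, so a_1 = 4.
  36 = 36*1 + 0, so a_2 = 36.
The remainder reaches 0 after 3 divisions, so the expansion has 3 partial quotients, read off in order.

[5; 4, 36]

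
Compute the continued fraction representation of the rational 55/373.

Run the Euclidean algorithm on 55 and 373; the successive quotients are the partial quotients a_0, a_1, ... (each step inverts the fractional part left over by the previous one):
  55 = 0*373 + 55, so a_0 = 0.
  373 = 6*55 + 43, so a_1 = 6.
  55 = 1*43 + 12, so a_2 = 1.
  43 = 3*12 + 7, so a_3 = 3.
  12 = 1*7 + 5, so a_4 = 1.
  7 = 1*5 + 2, so a_5 = 1.
  5 = 2*2 + 1, so a_6 = 2.
  2 = 2*1 + 0, so a_7 = 2.
The remainder reaches 0 after 8 divisions, so the expansion has 8 partial quotients, read off in order.

[0; 6, 1, 3, 1, 1, 2, 2]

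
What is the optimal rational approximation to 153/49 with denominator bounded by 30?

78/25

Expand x = 153/49 as a continued fraction with the Euclidean algorithm:
  153 = 3*49 + 6, so a_0 = 3.
  49 = 8*6 + 1, so a_1 = 8.
  6 = 6*1 + 0, so a_2 = 6.
so x = [3; 8, 6].
Convergents (p_i = a_i*p_{i-1} + p_{i-2}, q_i = a_i*q_{i-1} + q_{i-2} with p_{-2}=0, p_{-1}=1, q_{-2}=1, q_{-1}=0), until the denominator exceeds 30:
  i=0: a_0=3, p_0 = 3*1 + 0 = 3, q_0 = 3*0 + 1 = 1.
  i=1: a_1=8, p_1 = 8*3 + 1 = 25, q_1 = 8*1 + 0 = 8.
  i=2: a_2=6, p_2 = 6*25 + 3 = 153, q_2 = 6*8 + 1 = 49.
q_2 = 49 > 30, so the last convergent with denominator <= 30 is p_1/q_1 = 25/8.
The closest fraction with denominator <= 30 is either p_1/q_1 or the intermediate fraction (k*p_1 + p_0)/(k*q_1 + q_0) with the largest k >= 1 whose denominator stays <= 30; these approach x as k grows, and every other convergent or intermediate fraction in range is farther away.
Largest k: floor((30 - q_0)/q_1) = floor((30 - 1)/8) = 3.
That gives (3*25 + 3)/(3*8 + 1) = 78/25.
Compare the errors: |x - 25/8| = |153*8 - 25*49|/(49*8) = 1/392, and |x - 78/25| = |153*25 - 78*49|/(49*25) = 3/1225.
Cross-multiplying, 3*392 = 1176 < 1225 = 1*1225, so 3/1225 is smaller: the intermediate fraction 78/25 is closer to x than 25/8.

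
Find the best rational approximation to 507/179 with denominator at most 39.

17/6

Expand x = 507/179 as a continued fraction with the Euclidean algorithm:
  507 = 2*179 + 149, so a_0 = 2.
  179 = 1*149 + 30, so a_1 = 1.
  149 = 4*30 + 29, so a_2 = 4.
  30 = 1*29 + 1, so a_3 = 1.
  29 = 29*1 + 0, so a_4 = 29.
so x = [2; 1, 4, 1, 29].
Convergents (p_i = a_i*p_{i-1} + p_{i-2}, q_i = a_i*q_{i-1} + q_{i-2} with p_{-2}=0, p_{-1}=1, q_{-2}=1, q_{-1}=0), until the denominator exceeds 39:
  i=0: a_0=2, p_0 = 2*1 + 0 = 2, q_0 = 2*0 + 1 = 1.
  i=1: a_1=1, p_1 = 1*2 + 1 = 3, q_1 = 1*1 + 0 = 1.
  i=2: a_2=4, p_2 = 4*3 + 2 = 14, q_2 = 4*1 + 1 = 5.
  i=3: a_3=1, p_3 = 1*14 + 3 = 17, q_3 = 1*5 + 1 = 6.
  i=4: a_4=29, p_4 = 29*17 + 14 = 507, q_4 = 29*6 + 5 = 179.
q_4 = 179 > 39, so the last convergent with denominator <= 39 is p_3/q_3 = 17/6.
The closest fraction with denominator <= 39 is either p_3/q_3 or the intermediate fraction (k*p_3 + p_2)/(k*q_3 + q_2) with the largest k >= 1 whose denominator stays <= 39; these approach x as k grows, and every other convergent or intermediate fraction in range is farther away.
Largest k: floor((39 - q_2)/q_3) = floor((39 - 5)/6) = 5.
That gives (5*17 + 14)/(5*6 + 5) = 99/35.
Compare the errors: |x - 17/6| = |507*6 - 17*179|/(179*6) = 1/1074, and |x - 99/35| = |507*35 - 99*179|/(179*35) = 24/6265.
Cross-multiplying, 1*6265 = 6265 < 25776 = 24*1074, so 1/1074 is smaller: the convergent 17/6 is closer to x than 99/35.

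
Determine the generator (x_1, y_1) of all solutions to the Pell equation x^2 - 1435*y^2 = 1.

First expand sqrt(1435) as a continued fraction. With x_i = (sqrt(1435) + m_i)/d_i and (m_0, d_0) = (0, 1): a_0 = floor(sqrt(1435)) = 37, since 37^2 = 1369 <= 1435 < 1444 = 38^2.
Iterate m_{i+1} = d_i*a_i - m_i, d_{i+1} = (1435 - m_{i+1}^2)/d_i, a_{i+1} = floor((a_0 + m_{i+1})/d_{i+1}):
  m_1 = 1*37 - 0 = 37, d_1 = (1435 - 37^2)/1 = 66/1 = 66, a_1 = floor((37 + 37)/66) = 1.
  m_2 = 66*1 - 37 = 29, d_2 = (1435 - 29^2)/66 = 594/66 = 9, a_2 = floor((37 + 29)/9) = 7.
  m_3 = 9*7 - 29 = 34, d_3 = (1435 - 34^2)/9 = 279/9 = 31, a_3 = floor((37 + 34)/31) = 2.
  m_4 = 31*2 - 34 = 28, d_4 = (1435 - 28^2)/31 = 651/31 = 21, a_4 = floor((37 + 28)/21) = 3.
  m_5 = 21*3 - 28 = 35, d_5 = (1435 - 35^2)/21 = 210/21 = 10, a_5 = floor((37 + 35)/10) = 7.
  m_6 = 10*7 - 35 = 35, d_6 = (1435 - 35^2)/10 = 210/10 = 21, a_6 = floor((37 + 35)/21) = 3.
  m_7 = 21*3 - 35 = 28, d_7 = (1435 - 28^2)/21 = 651/21 = 31, a_7 = floor((37 + 28)/31) = 2.
  m_8 = 31*2 - 28 = 34, d_8 = (1435 - 34^2)/31 = 279/31 = 9, a_8 = floor((37 + 34)/9) = 7.
  m_9 = 9*7 - 34 = 29, d_9 = (1435 - 29^2)/9 = 594/9 = 66, a_9 = floor((37 + 29)/66) = 1.
  m_10 = 66*1 - 29 = 37, d_10 = (1435 - 37^2)/66 = 66/66 = 1, a_10 = floor((37 + 37)/1) = 74.
  m_11 = 1*74 - 37 = 37, d_11 = (1435 - 37^2)/1 = 66/1 = 66: (m_11, d_11) = (m_1, d_1) = (37, 66), so from here the quotients repeat a_1, ..., a_10; the period length is 10.
So sqrt(1435) = [37; (1, 7, 2, 3, 7, 3, 2, 7, 1, 74)] with period length k = 10.
k is even, so the fundamental solution of x^2 - 1435y^2 = 1 is (p_{k-1}, q_{k-1}) = (p_9, q_9); compute convergents through index 9.
Convergents (p_i = a_i*p_{i-1} + p_{i-2}, q_i = a_i*q_{i-1} + q_{i-2} with p_{-2}=0, p_{-1}=1, q_{-2}=1, q_{-1}=0):
  i=0: a_0=37, p_0 = 37*1 + 0 = 37, q_0 = 37*0 + 1 = 1.
  i=1: a_1=1, p_1 = 1*37 + 1 = 38, q_1 = 1*1 + 0 = 1.
  i=2: a_2=7, p_2 = 7*38 + 37 = 303, q_2 = 7*1 + 1 = 8.
  i=3: a_3=2, p_3 = 2*303 + 38 = 644, q_3 = 2*8 + 1 = 17.
  i=4: a_4=3, p_4 = 3*644 + 303 = 2235, q_4 = 3*17 + 8 = 59.
  i=5: a_5=7, p_5 = 7*2235 + 644 = 16289, q_5 = 7*59 + 17 = 430.
  i=6: a_6=3, p_6 = 3*16289 + 2235 = 51102, q_6 = 3*430 + 59 = 1349.
  i=7: a_7=2, p_7 = 2*51102 + 16289 = 118493, q_7 = 2*1349 + 430 = 3128.
  i=8: a_8=7, p_8 = 7*118493 + 51102 = 880553, q_8 = 7*3128 + 1349 = 23245.
  i=9: a_9=1, p_9 = 1*880553 + 118493 = 999046, q_9 = 1*23245 + 3128 = 26373.
Check: 999046^2 - 1435*26373^2 = 998092910116 - 998092910115 = 1, so (x, y) = (999046, 26373) solves the equation, and by the theorem it is the least positive solution.

(x, y) = (999046, 26373)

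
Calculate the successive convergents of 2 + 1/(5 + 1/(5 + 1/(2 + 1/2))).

2/1, 11/5, 57/26, 125/57, 307/140

Using the convergent recurrence p_i = a_i*p_{i-1} + p_{i-2}, q_i = a_i*q_{i-1} + q_{i-2} with p_{-2}=0, p_{-1}=1, q_{-2}=1, q_{-1}=0:
  i=0: a_0=2, p_0 = 2*1 + 0 = 2, q_0 = 2*0 + 1 = 1.
  i=1: a_1=5, p_1 = 5*2 + 1 = 11, q_1 = 5*1 + 0 = 5.
  i=2: a_2=5, p_2 = 5*11 + 2 = 57, q_2 = 5*5 + 1 = 26.
  i=3: a_3=2, p_3 = 2*57 + 11 = 125, q_3 = 2*26 + 5 = 57.
  i=4: a_4=2, p_4 = 2*125 + 57 = 307, q_4 = 2*57 + 26 = 140.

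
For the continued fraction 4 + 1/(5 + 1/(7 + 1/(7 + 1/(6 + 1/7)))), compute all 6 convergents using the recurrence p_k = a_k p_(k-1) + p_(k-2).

Using the convergent recurrence p_i = a_i*p_{i-1} + p_{i-2}, q_i = a_i*q_{i-1} + q_{i-2} with p_{-2}=0, p_{-1}=1, q_{-2}=1, q_{-1}=0:
  i=0: a_0=4, p_0 = 4*1 + 0 = 4, q_0 = 4*0 + 1 = 1.
  i=1: a_1=5, p_1 = 5*4 + 1 = 21, q_1 = 5*1 + 0 = 5.
  i=2: a_2=7, p_2 = 7*21 + 4 = 151, q_2 = 7*5 + 1 = 36.
  i=3: a_3=7, p_3 = 7*151 + 21 = 1078, q_3 = 7*36 + 5 = 257.
  i=4: a_4=6, p_4 = 6*1078 + 151 = 6619, q_4 = 6*257 + 36 = 1578.
  i=5: a_5=7, p_5 = 7*6619 + 1078 = 47411, q_5 = 7*1578 + 257 = 11303.

4/1, 21/5, 151/36, 1078/257, 6619/1578, 47411/11303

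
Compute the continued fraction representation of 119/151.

[0; 1, 3, 1, 2, 1, 1, 4]

Run the Euclidean algorithm on 119 and 151; the successive quotients are the partial quotients a_0, a_1, ... (each step inverts the fractional part left over by the previous one):
  119 = 0*151 + 119, so a_0 = 0.
  151 = 1*119 + 32, so a_1 = 1.
  119 = 3*32 + 23, so a_2 = 3.
  32 = 1*23 + 9, so a_3 = 1.
  23 = 2*9 + 5, so a_4 = 2.
  9 = 1*5 + 4, so a_5 = 1.
  5 = 1*4 + 1, so a_6 = 1.
  4 = 4*1 + 0, so a_7 = 4.
The remainder reaches 0 after 8 divisions, so the expansion has 8 partial quotients, read off in order.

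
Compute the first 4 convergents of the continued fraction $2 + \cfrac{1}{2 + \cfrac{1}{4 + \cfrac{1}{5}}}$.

2/1, 5/2, 22/9, 115/47

Using the convergent recurrence p_i = a_i*p_{i-1} + p_{i-2}, q_i = a_i*q_{i-1} + q_{i-2} with p_{-2}=0, p_{-1}=1, q_{-2}=1, q_{-1}=0:
  i=0: a_0=2, p_0 = 2*1 + 0 = 2, q_0 = 2*0 + 1 = 1.
  i=1: a_1=2, p_1 = 2*2 + 1 = 5, q_1 = 2*1 + 0 = 2.
  i=2: a_2=4, p_2 = 4*5 + 2 = 22, q_2 = 4*2 + 1 = 9.
  i=3: a_3=5, p_3 = 5*22 + 5 = 115, q_3 = 5*9 + 2 = 47.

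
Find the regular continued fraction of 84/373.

[0; 4, 2, 3, 1, 2, 3]

Run the Euclidean algorithm on 84 and 373; the successive quotients are the partial quotients a_0, a_1, ... (each step inverts the fractional part left over by the previous one):
  84 = 0*373 + 84, so a_0 = 0.
  373 = 4*84 + 37, so a_1 = 4.
  84 = 2*37 + 10, so a_2 = 2.
  37 = 3*10 + 7, so a_3 = 3.
  10 = 1*7 + 3, so a_4 = 1.
  7 = 2*3 + 1, so a_5 = 2.
  3 = 3*1 + 0, so a_6 = 3.
The remainder reaches 0 after 7 divisions, so the expansion has 7 partial quotients, read off in order.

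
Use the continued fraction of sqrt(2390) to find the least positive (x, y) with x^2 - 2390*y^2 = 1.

(x, y) = (38719, 792)

First expand sqrt(2390) as a continued fraction. With x_i = (sqrt(2390) + m_i)/d_i and (m_0, d_0) = (0, 1): a_0 = floor(sqrt(2390)) = 48, since 48^2 = 2304 <= 2390 < 2401 = 49^2.
Iterate m_{i+1} = d_i*a_i - m_i, d_{i+1} = (2390 - m_{i+1}^2)/d_i, a_{i+1} = floor((a_0 + m_{i+1})/d_{i+1}):
  m_1 = 1*48 - 0 = 48, d_1 = (2390 - 48^2)/1 = 86/1 = 86, a_1 = floor((48 + 48)/86) = 1.
  m_2 = 86*1 - 48 = 38, d_2 = (2390 - 38^2)/86 = 946/86 = 11, a_2 = floor((48 + 38)/11) = 7.
  m_3 = 11*7 - 38 = 39, d_3 = (2390 - 39^2)/11 = 869/11 = 79, a_3 = floor((48 + 39)/79) = 1.
  m_4 = 79*1 - 39 = 40, d_4 = (2390 - 40^2)/79 = 790/79 = 10, a_4 = floor((48 + 40)/10) = 8.
  m_5 = 10*8 - 40 = 40, d_5 = (2390 - 40^2)/10 = 790/10 = 79, a_5 = floor((48 + 40)/79) = 1.
  m_6 = 79*1 - 40 = 39, d_6 = (2390 - 39^2)/79 = 869/79 = 11, a_6 = floor((48 + 39)/11) = 7.
  m_7 = 11*7 - 39 = 38, d_7 = (2390 - 38^2)/11 = 946/11 = 86, a_7 = floor((48 + 38)/86) = 1.
  m_8 = 86*1 - 38 = 48, d_8 = (2390 - 48^2)/86 = 86/86 = 1, a_8 = floor((48 + 48)/1) = 96.
  m_9 = 1*96 - 48 = 48, d_9 = (2390 - 48^2)/1 = 86/1 = 86: (m_9, d_9) = (m_1, d_1) = (48, 86), so from here the quotients repeat a_1, ..., a_8; the period length is 8.
So sqrt(2390) = [48; (1, 7, 1, 8, 1, 7, 1, 96)] with period length k = 8.
k is even, so the fundamental solution of x^2 - 2390y^2 = 1 is (p_{k-1}, q_{k-1}) = (p_7, q_7); compute convergents through index 7.
Convergents (p_i = a_i*p_{i-1} + p_{i-2}, q_i = a_i*q_{i-1} + q_{i-2} with p_{-2}=0, p_{-1}=1, q_{-2}=1, q_{-1}=0):
  i=0: a_0=48, p_0 = 48*1 + 0 = 48, q_0 = 48*0 + 1 = 1.
  i=1: a_1=1, p_1 = 1*48 + 1 = 49, q_1 = 1*1 + 0 = 1.
  i=2: a_2=7, p_2 = 7*49 + 48 = 391, q_2 = 7*1 + 1 = 8.
  i=3: a_3=1, p_3 = 1*391 + 49 = 440, q_3 = 1*8 + 1 = 9.
  i=4: a_4=8, p_4 = 8*440 + 391 = 3911, q_4 = 8*9 + 8 = 80.
  i=5: a_5=1, p_5 = 1*3911 + 440 = 4351, q_5 = 1*80 + 9 = 89.
  i=6: a_6=7, p_6 = 7*4351 + 3911 = 34368, q_6 = 7*89 + 80 = 703.
  i=7: a_7=1, p_7 = 1*34368 + 4351 = 38719, q_7 = 1*703 + 89 = 792.
Check: 38719^2 - 2390*792^2 = 1499160961 - 1499160960 = 1, so (x, y) = (38719, 792) solves the equation, and by the theorem it is the least positive solution.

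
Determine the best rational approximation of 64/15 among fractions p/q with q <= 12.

Expand x = 64/15 as a continued fraction with the Euclidean algorithm:
  64 = 4*15 + 4, so a_0 = 4.
  15 = 3*4 + 3, so a_1 = 3.
  4 = 1*3 + 1, so a_2 = 1.
  3 = 3*1 + 0, so a_3 = 3.
so x = [4; 3, 1, 3].
Convergents (p_i = a_i*p_{i-1} + p_{i-2}, q_i = a_i*q_{i-1} + q_{i-2} with p_{-2}=0, p_{-1}=1, q_{-2}=1, q_{-1}=0), until the denominator exceeds 12:
  i=0: a_0=4, p_0 = 4*1 + 0 = 4, q_0 = 4*0 + 1 = 1.
  i=1: a_1=3, p_1 = 3*4 + 1 = 13, q_1 = 3*1 + 0 = 3.
  i=2: a_2=1, p_2 = 1*13 + 4 = 17, q_2 = 1*3 + 1 = 4.
  i=3: a_3=3, p_3 = 3*17 + 13 = 64, q_3 = 3*4 + 3 = 15.
q_3 = 15 > 12, so the last convergent with denominator <= 12 is p_2/q_2 = 17/4.
The closest fraction with denominator <= 12 is either p_2/q_2 or the intermediate fraction (k*p_2 + p_1)/(k*q_2 + q_1) with the largest k >= 1 whose denominator stays <= 12; these approach x as k grows, and every other convergent or intermediate fraction in range is farther away.
Largest k: floor((12 - q_1)/q_2) = floor((12 - 3)/4) = 2.
That gives (2*17 + 13)/(2*4 + 3) = 47/11.
Compare the errors: |x - 17/4| = |64*4 - 17*15|/(15*4) = 1/60, and |x - 47/11| = |64*11 - 47*15|/(15*11) = 1/165.
Cross-multiplying, 1*60 = 60 < 165 = 1*165, so 1/165 is smaller: the intermediate fraction 47/11 is closer to x than 17/4.

47/11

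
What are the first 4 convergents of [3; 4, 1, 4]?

3/1, 13/4, 16/5, 77/24

Using the convergent recurrence p_i = a_i*p_{i-1} + p_{i-2}, q_i = a_i*q_{i-1} + q_{i-2} with p_{-2}=0, p_{-1}=1, q_{-2}=1, q_{-1}=0:
  i=0: a_0=3, p_0 = 3*1 + 0 = 3, q_0 = 3*0 + 1 = 1.
  i=1: a_1=4, p_1 = 4*3 + 1 = 13, q_1 = 4*1 + 0 = 4.
  i=2: a_2=1, p_2 = 1*13 + 3 = 16, q_2 = 1*4 + 1 = 5.
  i=3: a_3=4, p_3 = 4*16 + 13 = 77, q_3 = 4*5 + 4 = 24.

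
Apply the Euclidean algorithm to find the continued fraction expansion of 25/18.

Run the Euclidean algorithm on 25 and 18; the successive quotients are the partial quotients a_0, a_1, ... (each step inverts the fractional part left over by the previous one):
  25 = 1*18 + 7, so a_0 = 1.
  18 = 2*7 + 4, so a_1 = 2.
  7 = 1*4 + 3, so a_2 = 1.
  4 = 1*3 + 1, so a_3 = 1.
  3 = 3*1 + 0, so a_4 = 3.
The remainder reaches 0 after 5 divisions, so the expansion has 5 partial quotients, read off in order.

[1; 2, 1, 1, 3]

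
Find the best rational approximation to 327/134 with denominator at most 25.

Expand x = 327/134 as a continued fraction with the Euclidean algorithm:
  327 = 2*134 + 59, so a_0 = 2.
  134 = 2*59 + 16, so a_1 = 2.
  59 = 3*16 + 11, so a_2 = 3.
  16 = 1*11 + 5, so a_3 = 1.
  11 = 2*5 + 1, so a_4 = 2.
  5 = 5*1 + 0, so a_5 = 5.
so x = [2; 2, 3, 1, 2, 5].
Convergents (p_i = a_i*p_{i-1} + p_{i-2}, q_i = a_i*q_{i-1} + q_{i-2} with p_{-2}=0, p_{-1}=1, q_{-2}=1, q_{-1}=0), until the denominator exceeds 25:
  i=0: a_0=2, p_0 = 2*1 + 0 = 2, q_0 = 2*0 + 1 = 1.
  i=1: a_1=2, p_1 = 2*2 + 1 = 5, q_1 = 2*1 + 0 = 2.
  i=2: a_2=3, p_2 = 3*5 + 2 = 17, q_2 = 3*2 + 1 = 7.
  i=3: a_3=1, p_3 = 1*17 + 5 = 22, q_3 = 1*7 + 2 = 9.
  i=4: a_4=2, p_4 = 2*22 + 17 = 61, q_4 = 2*9 + 7 = 25.
  i=5: a_5=5, p_5 = 5*61 + 22 = 327, q_5 = 5*25 + 9 = 134.
q_5 = 134 > 25, so the last convergent with denominator <= 25 is p_4/q_4 = 61/25.
The closest fraction with denominator <= 25 is either p_4/q_4 or the intermediate fraction (k*p_4 + p_3)/(k*q_4 + q_3) with the largest k >= 1 whose denominator stays <= 25; these approach x as k grows, and every other convergent or intermediate fraction in range is farther away.
Largest k: floor((25 - q_3)/q_4) = floor((25 - 9)/25) = 0.
Since k = 0, no intermediate fraction beyond p_4/q_4 has denominator <= 25, so the convergent 61/25 is the closest (its error is |327*25 - 61*134|/(134*25) = 1/3350).

61/25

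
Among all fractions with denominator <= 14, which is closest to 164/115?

10/7

Expand x = 164/115 as a continued fraction with the Euclidean algorithm:
  164 = 1*115 + 49, so a_0 = 1.
  115 = 2*49 + 17, so a_1 = 2.
  49 = 2*17 + 15, so a_2 = 2.
  17 = 1*15 + 2, so a_3 = 1.
  15 = 7*2 + 1, so a_4 = 7.
  2 = 2*1 + 0, so a_5 = 2.
so x = [1; 2, 2, 1, 7, 2].
Convergents (p_i = a_i*p_{i-1} + p_{i-2}, q_i = a_i*q_{i-1} + q_{i-2} with p_{-2}=0, p_{-1}=1, q_{-2}=1, q_{-1}=0), until the denominator exceeds 14:
  i=0: a_0=1, p_0 = 1*1 + 0 = 1, q_0 = 1*0 + 1 = 1.
  i=1: a_1=2, p_1 = 2*1 + 1 = 3, q_1 = 2*1 + 0 = 2.
  i=2: a_2=2, p_2 = 2*3 + 1 = 7, q_2 = 2*2 + 1 = 5.
  i=3: a_3=1, p_3 = 1*7 + 3 = 10, q_3 = 1*5 + 2 = 7.
  i=4: a_4=7, p_4 = 7*10 + 7 = 77, q_4 = 7*7 + 5 = 54.
q_4 = 54 > 14, so the last convergent with denominator <= 14 is p_3/q_3 = 10/7.
The closest fraction with denominator <= 14 is either p_3/q_3 or the intermediate fraction (k*p_3 + p_2)/(k*q_3 + q_2) with the largest k >= 1 whose denominator stays <= 14; these approach x as k grows, and every other convergent or intermediate fraction in range is farther away.
Largest k: floor((14 - q_2)/q_3) = floor((14 - 5)/7) = 1.
That gives (1*10 + 7)/(1*7 + 5) = 17/12.
Compare the errors: |x - 10/7| = |164*7 - 10*115|/(115*7) = 2/805, and |x - 17/12| = |164*12 - 17*115|/(115*12) = 13/1380.
Cross-multiplying, 2*1380 = 2760 < 10465 = 13*805, so 2/805 is smaller: the convergent 10/7 is closer to x than 17/12.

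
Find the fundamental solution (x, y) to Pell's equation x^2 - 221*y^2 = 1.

(x, y) = (1665, 112)

First expand sqrt(221) as a continued fraction. With x_i = (sqrt(221) + m_i)/d_i and (m_0, d_0) = (0, 1): a_0 = floor(sqrt(221)) = 14, since 14^2 = 196 <= 221 < 225 = 15^2.
Iterate m_{i+1} = d_i*a_i - m_i, d_{i+1} = (221 - m_{i+1}^2)/d_i, a_{i+1} = floor((a_0 + m_{i+1})/d_{i+1}):
  m_1 = 1*14 - 0 = 14, d_1 = (221 - 14^2)/1 = 25/1 = 25, a_1 = floor((14 + 14)/25) = 1.
  m_2 = 25*1 - 14 = 11, d_2 = (221 - 11^2)/25 = 100/25 = 4, a_2 = floor((14 + 11)/4) = 6.
  m_3 = 4*6 - 11 = 13, d_3 = (221 - 13^2)/4 = 52/4 = 13, a_3 = floor((14 + 13)/13) = 2.
  m_4 = 13*2 - 13 = 13, d_4 = (221 - 13^2)/13 = 52/13 = 4, a_4 = floor((14 + 13)/4) = 6.
  m_5 = 4*6 - 13 = 11, d_5 = (221 - 11^2)/4 = 100/4 = 25, a_5 = floor((14 + 11)/25) = 1.
  m_6 = 25*1 - 11 = 14, d_6 = (221 - 14^2)/25 = 25/25 = 1, a_6 = floor((14 + 14)/1) = 28.
  m_7 = 1*28 - 14 = 14, d_7 = (221 - 14^2)/1 = 25/1 = 25: (m_7, d_7) = (m_1, d_1) = (14, 25), so from here the quotients repeat a_1, ..., a_6; the period length is 6.
So sqrt(221) = [14; (1, 6, 2, 6, 1, 28)] with period length k = 6.
k is even, so the fundamental solution of x^2 - 221y^2 = 1 is (p_{k-1}, q_{k-1}) = (p_5, q_5); compute convergents through index 5.
Convergents (p_i = a_i*p_{i-1} + p_{i-2}, q_i = a_i*q_{i-1} + q_{i-2} with p_{-2}=0, p_{-1}=1, q_{-2}=1, q_{-1}=0):
  i=0: a_0=14, p_0 = 14*1 + 0 = 14, q_0 = 14*0 + 1 = 1.
  i=1: a_1=1, p_1 = 1*14 + 1 = 15, q_1 = 1*1 + 0 = 1.
  i=2: a_2=6, p_2 = 6*15 + 14 = 104, q_2 = 6*1 + 1 = 7.
  i=3: a_3=2, p_3 = 2*104 + 15 = 223, q_3 = 2*7 + 1 = 15.
  i=4: a_4=6, p_4 = 6*223 + 104 = 1442, q_4 = 6*15 + 7 = 97.
  i=5: a_5=1, p_5 = 1*1442 + 223 = 1665, q_5 = 1*97 + 15 = 112.
Check: 1665^2 - 221*112^2 = 2772225 - 2772224 = 1, so (x, y) = (1665, 112) solves the equation, and by the theorem it is the least positive solution.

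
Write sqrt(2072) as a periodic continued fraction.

Write x_i = (sqrt(2072) + m_i)/d_i with (m_0, d_0) = (0, 1). a_0 = floor(sqrt(2072)) = 45, since 45^2 = 2025 <= 2072 < 2116 = 46^2.
Iterate m_{i+1} = d_i*a_i - m_i, d_{i+1} = (2072 - m_{i+1}^2)/d_i, a_{i+1} = floor((a_0 + m_{i+1})/d_{i+1}):
  m_1 = 1*45 - 0 = 45, d_1 = (2072 - 45^2)/1 = 47/1 = 47, a_1 = floor((45 + 45)/47) = 1.
  m_2 = 47*1 - 45 = 2, d_2 = (2072 - 2^2)/47 = 2068/47 = 44, a_2 = floor((45 + 2)/44) = 1.
  m_3 = 44*1 - 2 = 42, d_3 = (2072 - 42^2)/44 = 308/44 = 7, a_3 = floor((45 + 42)/7) = 12.
  m_4 = 7*12 - 42 = 42, d_4 = (2072 - 42^2)/7 = 308/7 = 44, a_4 = floor((45 + 42)/44) = 1.
  m_5 = 44*1 - 42 = 2, d_5 = (2072 - 2^2)/44 = 2068/44 = 47, a_5 = floor((45 + 2)/47) = 1.
  m_6 = 47*1 - 2 = 45, d_6 = (2072 - 45^2)/47 = 47/47 = 1, a_6 = floor((45 + 45)/1) = 90.
  m_7 = 1*90 - 45 = 45, d_7 = (2072 - 45^2)/1 = 47/1 = 47: (m_7, d_7) = (m_1, d_1) = (45, 47), so from here the quotients repeat a_1, ..., a_6; the period length is 6.
Hence the expansion of sqrt(2072) is a_0 = 45 followed by the repeating block 1, 1, 12, 1, 1, 90 (period 6).

[45; (1, 1, 12, 1, 1, 90)]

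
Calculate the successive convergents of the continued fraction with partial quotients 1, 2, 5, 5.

Using the convergent recurrence p_i = a_i*p_{i-1} + p_{i-2}, q_i = a_i*q_{i-1} + q_{i-2} with p_{-2}=0, p_{-1}=1, q_{-2}=1, q_{-1}=0:
  i=0: a_0=1, p_0 = 1*1 + 0 = 1, q_0 = 1*0 + 1 = 1.
  i=1: a_1=2, p_1 = 2*1 + 1 = 3, q_1 = 2*1 + 0 = 2.
  i=2: a_2=5, p_2 = 5*3 + 1 = 16, q_2 = 5*2 + 1 = 11.
  i=3: a_3=5, p_3 = 5*16 + 3 = 83, q_3 = 5*11 + 2 = 57.

1/1, 3/2, 16/11, 83/57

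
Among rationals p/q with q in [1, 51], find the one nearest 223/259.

Expand x = 223/259 as a continued fraction with the Euclidean algorithm:
  223 = 0*259 + 223, so a_0 = 0.
  259 = 1*223 + 36, so a_1 = 1.
  223 = 6*36 + 7, so a_2 = 6.
  36 = 5*7 + 1, so a_3 = 5.
  7 = 7*1 + 0, so a_4 = 7.
so x = [0; 1, 6, 5, 7].
Convergents (p_i = a_i*p_{i-1} + p_{i-2}, q_i = a_i*q_{i-1} + q_{i-2} with p_{-2}=0, p_{-1}=1, q_{-2}=1, q_{-1}=0), until the denominator exceeds 51:
  i=0: a_0=0, p_0 = 0*1 + 0 = 0, q_0 = 0*0 + 1 = 1.
  i=1: a_1=1, p_1 = 1*0 + 1 = 1, q_1 = 1*1 + 0 = 1.
  i=2: a_2=6, p_2 = 6*1 + 0 = 6, q_2 = 6*1 + 1 = 7.
  i=3: a_3=5, p_3 = 5*6 + 1 = 31, q_3 = 5*7 + 1 = 36.
  i=4: a_4=7, p_4 = 7*31 + 6 = 223, q_4 = 7*36 + 7 = 259.
q_4 = 259 > 51, so the last convergent with denominator <= 51 is p_3/q_3 = 31/36.
The closest fraction with denominator <= 51 is either p_3/q_3 or the intermediate fraction (k*p_3 + p_2)/(k*q_3 + q_2) with the largest k >= 1 whose denominator stays <= 51; these approach x as k grows, and every other convergent or intermediate fraction in range is farther away.
Largest k: floor((51 - q_2)/q_3) = floor((51 - 7)/36) = 1.
That gives (1*31 + 6)/(1*36 + 7) = 37/43.
Compare the errors: |x - 31/36| = |223*36 - 31*259|/(259*36) = 1/9324, and |x - 37/43| = |223*43 - 37*259|/(259*43) = 6/11137.
Cross-multiplying, 1*11137 = 11137 < 55944 = 6*9324, so 1/9324 is smaller: the convergent 31/36 is closer to x than 37/43.

31/36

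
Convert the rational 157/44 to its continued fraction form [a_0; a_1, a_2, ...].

Run the Euclidean algorithm on 157 and 44; the successive quotients are the partial quotients a_0, a_1, ... (each step inverts the fractional part left over by the previous one):
  157 = 3*44 + 25, so a_0 = 3.
  44 = 1*25 + 19, so a_1 = 1.
  25 = 1*19 + 6, so a_2 = 1.
  19 = 3*6 + 1, so a_3 = 3.
  6 = 6*1 + 0, so a_4 = 6.
The remainder reaches 0 after 5 divisions, so the expansion has 5 partial quotients, read off in order.

[3; 1, 1, 3, 6]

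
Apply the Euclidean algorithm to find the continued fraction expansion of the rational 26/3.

Run the Euclidean algorithm on 26 and 3; the successive quotients are the partial quotients a_0, a_1, ... (each step inverts the fractional part left over by the previous one):
  26 = 8*3 + 2, so a_0 = 8.
  3 = 1*2 + 1, so a_1 = 1.
  2 = 2*1 + 0, so a_2 = 2.
The remainder reaches 0 after 3 divisions, so the expansion has 3 partial quotients, read off in order.

[8; 1, 2]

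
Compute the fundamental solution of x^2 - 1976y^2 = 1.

(x, y) = (73035, 1643)

First expand sqrt(1976) as a continued fraction. With x_i = (sqrt(1976) + m_i)/d_i and (m_0, d_0) = (0, 1): a_0 = floor(sqrt(1976)) = 44, since 44^2 = 1936 <= 1976 < 2025 = 45^2.
Iterate m_{i+1} = d_i*a_i - m_i, d_{i+1} = (1976 - m_{i+1}^2)/d_i, a_{i+1} = floor((a_0 + m_{i+1})/d_{i+1}):
  m_1 = 1*44 - 0 = 44, d_1 = (1976 - 44^2)/1 = 40/1 = 40, a_1 = floor((44 + 44)/40) = 2.
  m_2 = 40*2 - 44 = 36, d_2 = (1976 - 36^2)/40 = 680/40 = 17, a_2 = floor((44 + 36)/17) = 4.
  m_3 = 17*4 - 36 = 32, d_3 = (1976 - 32^2)/17 = 952/17 = 56, a_3 = floor((44 + 32)/56) = 1.
  m_4 = 56*1 - 32 = 24, d_4 = (1976 - 24^2)/56 = 1400/56 = 25, a_4 = floor((44 + 24)/25) = 2.
  m_5 = 25*2 - 24 = 26, d_5 = (1976 - 26^2)/25 = 1300/25 = 52, a_5 = floor((44 + 26)/52) = 1.
  m_6 = 52*1 - 26 = 26, d_6 = (1976 - 26^2)/52 = 1300/52 = 25, a_6 = floor((44 + 26)/25) = 2.
  m_7 = 25*2 - 26 = 24, d_7 = (1976 - 24^2)/25 = 1400/25 = 56, a_7 = floor((44 + 24)/56) = 1.
  m_8 = 56*1 - 24 = 32, d_8 = (1976 - 32^2)/56 = 952/56 = 17, a_8 = floor((44 + 32)/17) = 4.
  m_9 = 17*4 - 32 = 36, d_9 = (1976 - 36^2)/17 = 680/17 = 40, a_9 = floor((44 + 36)/40) = 2.
  m_10 = 40*2 - 36 = 44, d_10 = (1976 - 44^2)/40 = 40/40 = 1, a_10 = floor((44 + 44)/1) = 88.
  m_11 = 1*88 - 44 = 44, d_11 = (1976 - 44^2)/1 = 40/1 = 40: (m_11, d_11) = (m_1, d_1) = (44, 40), so from here the quotients repeat a_1, ..., a_10; the period length is 10.
So sqrt(1976) = [44; (2, 4, 1, 2, 1, 2, 1, 4, 2, 88)] with period length k = 10.
k is even, so the fundamental solution of x^2 - 1976y^2 = 1 is (p_{k-1}, q_{k-1}) = (p_9, q_9); compute convergents through index 9.
Convergents (p_i = a_i*p_{i-1} + p_{i-2}, q_i = a_i*q_{i-1} + q_{i-2} with p_{-2}=0, p_{-1}=1, q_{-2}=1, q_{-1}=0):
  i=0: a_0=44, p_0 = 44*1 + 0 = 44, q_0 = 44*0 + 1 = 1.
  i=1: a_1=2, p_1 = 2*44 + 1 = 89, q_1 = 2*1 + 0 = 2.
  i=2: a_2=4, p_2 = 4*89 + 44 = 400, q_2 = 4*2 + 1 = 9.
  i=3: a_3=1, p_3 = 1*400 + 89 = 489, q_3 = 1*9 + 2 = 11.
  i=4: a_4=2, p_4 = 2*489 + 400 = 1378, q_4 = 2*11 + 9 = 31.
  i=5: a_5=1, p_5 = 1*1378 + 489 = 1867, q_5 = 1*31 + 11 = 42.
  i=6: a_6=2, p_6 = 2*1867 + 1378 = 5112, q_6 = 2*42 + 31 = 115.
  i=7: a_7=1, p_7 = 1*5112 + 1867 = 6979, q_7 = 1*115 + 42 = 157.
  i=8: a_8=4, p_8 = 4*6979 + 5112 = 33028, q_8 = 4*157 + 115 = 743.
  i=9: a_9=2, p_9 = 2*33028 + 6979 = 73035, q_9 = 2*743 + 157 = 1643.
Check: 73035^2 - 1976*1643^2 = 5334111225 - 5334111224 = 1, so (x, y) = (73035, 1643) solves the equation, and by the theorem it is the least positive solution.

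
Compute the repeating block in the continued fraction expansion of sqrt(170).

Write x_i = (sqrt(170) + m_i)/d_i with (m_0, d_0) = (0, 1). a_0 = floor(sqrt(170)) = 13, since 13^2 = 169 <= 170 < 196 = 14^2.
Iterate m_{i+1} = d_i*a_i - m_i, d_{i+1} = (170 - m_{i+1}^2)/d_i, a_{i+1} = floor((a_0 + m_{i+1})/d_{i+1}):
  m_1 = 1*13 - 0 = 13, d_1 = (170 - 13^2)/1 = 1/1 = 1, a_1 = floor((13 + 13)/1) = 26.
  m_2 = 1*26 - 13 = 13, d_2 = (170 - 13^2)/1 = 1/1 = 1: (m_2, d_2) = (m_1, d_1) = (13, 1), so from here the quotient a_1 repeats; the period length is 1.
Hence the expansion of sqrt(170) is a_0 = 13 followed by the repeating block 26 (period 1).

[13; (26)]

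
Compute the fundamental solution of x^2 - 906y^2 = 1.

First expand sqrt(906) as a continued fraction. With x_i = (sqrt(906) + m_i)/d_i and (m_0, d_0) = (0, 1): a_0 = floor(sqrt(906)) = 30, since 30^2 = 900 <= 906 < 961 = 31^2.
Iterate m_{i+1} = d_i*a_i - m_i, d_{i+1} = (906 - m_{i+1}^2)/d_i, a_{i+1} = floor((a_0 + m_{i+1})/d_{i+1}):
  m_1 = 1*30 - 0 = 30, d_1 = (906 - 30^2)/1 = 6/1 = 6, a_1 = floor((30 + 30)/6) = 10.
  m_2 = 6*10 - 30 = 30, d_2 = (906 - 30^2)/6 = 6/6 = 1, a_2 = floor((30 + 30)/1) = 60.
  m_3 = 1*60 - 30 = 30, d_3 = (906 - 30^2)/1 = 6/1 = 6: (m_3, d_3) = (m_1, d_1) = (30, 6), so from here the quotients repeat a_1, a_2; the period length is 2.
So sqrt(906) = [30; (10, 60)] with period length k = 2.
k is even, so the fundamental solution of x^2 - 906y^2 = 1 is (p_{k-1}, q_{k-1}) = (p_1, q_1); compute convergents through index 1.
Convergents (p_i = a_i*p_{i-1} + p_{i-2}, q_i = a_i*q_{i-1} + q_{i-2} with p_{-2}=0, p_{-1}=1, q_{-2}=1, q_{-1}=0):
  i=0: a_0=30, p_0 = 30*1 + 0 = 30, q_0 = 30*0 + 1 = 1.
  i=1: a_1=10, p_1 = 10*30 + 1 = 301, q_1 = 10*1 + 0 = 10.
Check: 301^2 - 906*10^2 = 90601 - 90600 = 1, so (x, y) = (301, 10) solves the equation, and by the theorem it is the least positive solution.

(x, y) = (301, 10)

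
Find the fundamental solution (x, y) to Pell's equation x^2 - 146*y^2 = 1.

(x, y) = (145, 12)

First expand sqrt(146) as a continued fraction. With x_i = (sqrt(146) + m_i)/d_i and (m_0, d_0) = (0, 1): a_0 = floor(sqrt(146)) = 12, since 12^2 = 144 <= 146 < 169 = 13^2.
Iterate m_{i+1} = d_i*a_i - m_i, d_{i+1} = (146 - m_{i+1}^2)/d_i, a_{i+1} = floor((a_0 + m_{i+1})/d_{i+1}):
  m_1 = 1*12 - 0 = 12, d_1 = (146 - 12^2)/1 = 2/1 = 2, a_1 = floor((12 + 12)/2) = 12.
  m_2 = 2*12 - 12 = 12, d_2 = (146 - 12^2)/2 = 2/2 = 1, a_2 = floor((12 + 12)/1) = 24.
  m_3 = 1*24 - 12 = 12, d_3 = (146 - 12^2)/1 = 2/1 = 2: (m_3, d_3) = (m_1, d_1) = (12, 2), so from here the quotients repeat a_1, a_2; the period length is 2.
So sqrt(146) = [12; (12, 24)] with period length k = 2.
k is even, so the fundamental solution of x^2 - 146y^2 = 1 is (p_{k-1}, q_{k-1}) = (p_1, q_1); compute convergents through index 1.
Convergents (p_i = a_i*p_{i-1} + p_{i-2}, q_i = a_i*q_{i-1} + q_{i-2} with p_{-2}=0, p_{-1}=1, q_{-2}=1, q_{-1}=0):
  i=0: a_0=12, p_0 = 12*1 + 0 = 12, q_0 = 12*0 + 1 = 1.
  i=1: a_1=12, p_1 = 12*12 + 1 = 145, q_1 = 12*1 + 0 = 12.
Check: 145^2 - 146*12^2 = 21025 - 21024 = 1, so (x, y) = (145, 12) solves the equation, and by the theorem it is the least positive solution.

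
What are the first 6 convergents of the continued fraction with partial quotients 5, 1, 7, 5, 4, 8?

5/1, 6/1, 47/8, 241/41, 1011/172, 8329/1417

Using the convergent recurrence p_i = a_i*p_{i-1} + p_{i-2}, q_i = a_i*q_{i-1} + q_{i-2} with p_{-2}=0, p_{-1}=1, q_{-2}=1, q_{-1}=0:
  i=0: a_0=5, p_0 = 5*1 + 0 = 5, q_0 = 5*0 + 1 = 1.
  i=1: a_1=1, p_1 = 1*5 + 1 = 6, q_1 = 1*1 + 0 = 1.
  i=2: a_2=7, p_2 = 7*6 + 5 = 47, q_2 = 7*1 + 1 = 8.
  i=3: a_3=5, p_3 = 5*47 + 6 = 241, q_3 = 5*8 + 1 = 41.
  i=4: a_4=4, p_4 = 4*241 + 47 = 1011, q_4 = 4*41 + 8 = 172.
  i=5: a_5=8, p_5 = 8*1011 + 241 = 8329, q_5 = 8*172 + 41 = 1417.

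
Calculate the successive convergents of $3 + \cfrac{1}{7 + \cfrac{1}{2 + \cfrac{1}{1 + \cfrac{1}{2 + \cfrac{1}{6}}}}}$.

3/1, 22/7, 47/15, 69/22, 185/59, 1179/376

Using the convergent recurrence p_i = a_i*p_{i-1} + p_{i-2}, q_i = a_i*q_{i-1} + q_{i-2} with p_{-2}=0, p_{-1}=1, q_{-2}=1, q_{-1}=0:
  i=0: a_0=3, p_0 = 3*1 + 0 = 3, q_0 = 3*0 + 1 = 1.
  i=1: a_1=7, p_1 = 7*3 + 1 = 22, q_1 = 7*1 + 0 = 7.
  i=2: a_2=2, p_2 = 2*22 + 3 = 47, q_2 = 2*7 + 1 = 15.
  i=3: a_3=1, p_3 = 1*47 + 22 = 69, q_3 = 1*15 + 7 = 22.
  i=4: a_4=2, p_4 = 2*69 + 47 = 185, q_4 = 2*22 + 15 = 59.
  i=5: a_5=6, p_5 = 6*185 + 69 = 1179, q_5 = 6*59 + 22 = 376.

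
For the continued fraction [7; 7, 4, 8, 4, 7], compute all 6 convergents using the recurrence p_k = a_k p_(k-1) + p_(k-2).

Using the convergent recurrence p_i = a_i*p_{i-1} + p_{i-2}, q_i = a_i*q_{i-1} + q_{i-2} with p_{-2}=0, p_{-1}=1, q_{-2}=1, q_{-1}=0:
  i=0: a_0=7, p_0 = 7*1 + 0 = 7, q_0 = 7*0 + 1 = 1.
  i=1: a_1=7, p_1 = 7*7 + 1 = 50, q_1 = 7*1 + 0 = 7.
  i=2: a_2=4, p_2 = 4*50 + 7 = 207, q_2 = 4*7 + 1 = 29.
  i=3: a_3=8, p_3 = 8*207 + 50 = 1706, q_3 = 8*29 + 7 = 239.
  i=4: a_4=4, p_4 = 4*1706 + 207 = 7031, q_4 = 4*239 + 29 = 985.
  i=5: a_5=7, p_5 = 7*7031 + 1706 = 50923, q_5 = 7*985 + 239 = 7134.

7/1, 50/7, 207/29, 1706/239, 7031/985, 50923/7134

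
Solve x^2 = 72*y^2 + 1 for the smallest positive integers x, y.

(x, y) = (17, 2)

First expand sqrt(72) as a continued fraction. With x_i = (sqrt(72) + m_i)/d_i and (m_0, d_0) = (0, 1): a_0 = floor(sqrt(72)) = 8, since 8^2 = 64 <= 72 < 81 = 9^2.
Iterate m_{i+1} = d_i*a_i - m_i, d_{i+1} = (72 - m_{i+1}^2)/d_i, a_{i+1} = floor((a_0 + m_{i+1})/d_{i+1}):
  m_1 = 1*8 - 0 = 8, d_1 = (72 - 8^2)/1 = 8/1 = 8, a_1 = floor((8 + 8)/8) = 2.
  m_2 = 8*2 - 8 = 8, d_2 = (72 - 8^2)/8 = 8/8 = 1, a_2 = floor((8 + 8)/1) = 16.
  m_3 = 1*16 - 8 = 8, d_3 = (72 - 8^2)/1 = 8/1 = 8: (m_3, d_3) = (m_1, d_1) = (8, 8), so from here the quotients repeat a_1, a_2; the period length is 2.
So sqrt(72) = [8; (2, 16)] with period length k = 2.
k is even, so the fundamental solution of x^2 - 72y^2 = 1 is (p_{k-1}, q_{k-1}) = (p_1, q_1); compute convergents through index 1.
Convergents (p_i = a_i*p_{i-1} + p_{i-2}, q_i = a_i*q_{i-1} + q_{i-2} with p_{-2}=0, p_{-1}=1, q_{-2}=1, q_{-1}=0):
  i=0: a_0=8, p_0 = 8*1 + 0 = 8, q_0 = 8*0 + 1 = 1.
  i=1: a_1=2, p_1 = 2*8 + 1 = 17, q_1 = 2*1 + 0 = 2.
Check: 17^2 - 72*2^2 = 289 - 288 = 1, so (x, y) = (17, 2) solves the equation, and by the theorem it is the least positive solution.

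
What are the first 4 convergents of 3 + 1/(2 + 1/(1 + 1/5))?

3/1, 7/2, 10/3, 57/17

Using the convergent recurrence p_i = a_i*p_{i-1} + p_{i-2}, q_i = a_i*q_{i-1} + q_{i-2} with p_{-2}=0, p_{-1}=1, q_{-2}=1, q_{-1}=0:
  i=0: a_0=3, p_0 = 3*1 + 0 = 3, q_0 = 3*0 + 1 = 1.
  i=1: a_1=2, p_1 = 2*3 + 1 = 7, q_1 = 2*1 + 0 = 2.
  i=2: a_2=1, p_2 = 1*7 + 3 = 10, q_2 = 1*2 + 1 = 3.
  i=3: a_3=5, p_3 = 5*10 + 7 = 57, q_3 = 5*3 + 2 = 17.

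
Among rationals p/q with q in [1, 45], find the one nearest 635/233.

109/40

Expand x = 635/233 as a continued fraction with the Euclidean algorithm:
  635 = 2*233 + 169, so a_0 = 2.
  233 = 1*169 + 64, so a_1 = 1.
  169 = 2*64 + 41, so a_2 = 2.
  64 = 1*41 + 23, so a_3 = 1.
  41 = 1*23 + 18, so a_4 = 1.
  23 = 1*18 + 5, so a_5 = 1.
  18 = 3*5 + 3, so a_6 = 3.
  5 = 1*3 + 2, so a_7 = 1.
  3 = 1*2 + 1, so a_8 = 1.
  2 = 2*1 + 0, so a_9 = 2.
so x = [2; 1, 2, 1, 1, 1, 3, 1, 1, 2].
Convergents (p_i = a_i*p_{i-1} + p_{i-2}, q_i = a_i*q_{i-1} + q_{i-2} with p_{-2}=0, p_{-1}=1, q_{-2}=1, q_{-1}=0), until the denominator exceeds 45:
  i=0: a_0=2, p_0 = 2*1 + 0 = 2, q_0 = 2*0 + 1 = 1.
  i=1: a_1=1, p_1 = 1*2 + 1 = 3, q_1 = 1*1 + 0 = 1.
  i=2: a_2=2, p_2 = 2*3 + 2 = 8, q_2 = 2*1 + 1 = 3.
  i=3: a_3=1, p_3 = 1*8 + 3 = 11, q_3 = 1*3 + 1 = 4.
  i=4: a_4=1, p_4 = 1*11 + 8 = 19, q_4 = 1*4 + 3 = 7.
  i=5: a_5=1, p_5 = 1*19 + 11 = 30, q_5 = 1*7 + 4 = 11.
  i=6: a_6=3, p_6 = 3*30 + 19 = 109, q_6 = 3*11 + 7 = 40.
  i=7: a_7=1, p_7 = 1*109 + 30 = 139, q_7 = 1*40 + 11 = 51.
q_7 = 51 > 45, so the last convergent with denominator <= 45 is p_6/q_6 = 109/40.
The closest fraction with denominator <= 45 is either p_6/q_6 or the intermediate fraction (k*p_6 + p_5)/(k*q_6 + q_5) with the largest k >= 1 whose denominator stays <= 45; these approach x as k grows, and every other convergent or intermediate fraction in range is farther away.
Largest k: floor((45 - q_5)/q_6) = floor((45 - 11)/40) = 0.
Since k = 0, no intermediate fraction beyond p_6/q_6 has denominator <= 45, so the convergent 109/40 is the closest (its error is |635*40 - 109*233|/(233*40) = 3/9320).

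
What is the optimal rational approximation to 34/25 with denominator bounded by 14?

19/14

Expand x = 34/25 as a continued fraction with the Euclidean algorithm:
  34 = 1*25 + 9, so a_0 = 1.
  25 = 2*9 + 7, so a_1 = 2.
  9 = 1*7 + 2, so a_2 = 1.
  7 = 3*2 + 1, so a_3 = 3.
  2 = 2*1 + 0, so a_4 = 2.
so x = [1; 2, 1, 3, 2].
Convergents (p_i = a_i*p_{i-1} + p_{i-2}, q_i = a_i*q_{i-1} + q_{i-2} with p_{-2}=0, p_{-1}=1, q_{-2}=1, q_{-1}=0), until the denominator exceeds 14:
  i=0: a_0=1, p_0 = 1*1 + 0 = 1, q_0 = 1*0 + 1 = 1.
  i=1: a_1=2, p_1 = 2*1 + 1 = 3, q_1 = 2*1 + 0 = 2.
  i=2: a_2=1, p_2 = 1*3 + 1 = 4, q_2 = 1*2 + 1 = 3.
  i=3: a_3=3, p_3 = 3*4 + 3 = 15, q_3 = 3*3 + 2 = 11.
  i=4: a_4=2, p_4 = 2*15 + 4 = 34, q_4 = 2*11 + 3 = 25.
q_4 = 25 > 14, so the last convergent with denominator <= 14 is p_3/q_3 = 15/11.
The closest fraction with denominator <= 14 is either p_3/q_3 or the intermediate fraction (k*p_3 + p_2)/(k*q_3 + q_2) with the largest k >= 1 whose denominator stays <= 14; these approach x as k grows, and every other convergent or intermediate fraction in range is farther away.
Largest k: floor((14 - q_2)/q_3) = floor((14 - 3)/11) = 1.
That gives (1*15 + 4)/(1*11 + 3) = 19/14.
Compare the errors: |x - 15/11| = |34*11 - 15*25|/(25*11) = 1/275, and |x - 19/14| = |34*14 - 19*25|/(25*14) = 1/350.
Cross-multiplying, 1*275 = 275 < 350 = 1*350, so 1/350 is smaller: the intermediate fraction 19/14 is closer to x than 15/11.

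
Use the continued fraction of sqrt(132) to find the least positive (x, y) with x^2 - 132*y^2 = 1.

First expand sqrt(132) as a continued fraction. With x_i = (sqrt(132) + m_i)/d_i and (m_0, d_0) = (0, 1): a_0 = floor(sqrt(132)) = 11, since 11^2 = 121 <= 132 < 144 = 12^2.
Iterate m_{i+1} = d_i*a_i - m_i, d_{i+1} = (132 - m_{i+1}^2)/d_i, a_{i+1} = floor((a_0 + m_{i+1})/d_{i+1}):
  m_1 = 1*11 - 0 = 11, d_1 = (132 - 11^2)/1 = 11/1 = 11, a_1 = floor((11 + 11)/11) = 2.
  m_2 = 11*2 - 11 = 11, d_2 = (132 - 11^2)/11 = 11/11 = 1, a_2 = floor((11 + 11)/1) = 22.
  m_3 = 1*22 - 11 = 11, d_3 = (132 - 11^2)/1 = 11/1 = 11: (m_3, d_3) = (m_1, d_1) = (11, 11), so from here the quotients repeat a_1, a_2; the period length is 2.
So sqrt(132) = [11; (2, 22)] with period length k = 2.
k is even, so the fundamental solution of x^2 - 132y^2 = 1 is (p_{k-1}, q_{k-1}) = (p_1, q_1); compute convergents through index 1.
Convergents (p_i = a_i*p_{i-1} + p_{i-2}, q_i = a_i*q_{i-1} + q_{i-2} with p_{-2}=0, p_{-1}=1, q_{-2}=1, q_{-1}=0):
  i=0: a_0=11, p_0 = 11*1 + 0 = 11, q_0 = 11*0 + 1 = 1.
  i=1: a_1=2, p_1 = 2*11 + 1 = 23, q_1 = 2*1 + 0 = 2.
Check: 23^2 - 132*2^2 = 529 - 528 = 1, so (x, y) = (23, 2) solves the equation, and by the theorem it is the least positive solution.

(x, y) = (23, 2)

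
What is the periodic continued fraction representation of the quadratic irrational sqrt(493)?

Write x_i = (sqrt(493) + m_i)/d_i with (m_0, d_0) = (0, 1). a_0 = floor(sqrt(493)) = 22, since 22^2 = 484 <= 493 < 529 = 23^2.
Iterate m_{i+1} = d_i*a_i - m_i, d_{i+1} = (493 - m_{i+1}^2)/d_i, a_{i+1} = floor((a_0 + m_{i+1})/d_{i+1}):
  m_1 = 1*22 - 0 = 22, d_1 = (493 - 22^2)/1 = 9/1 = 9, a_1 = floor((22 + 22)/9) = 4.
  m_2 = 9*4 - 22 = 14, d_2 = (493 - 14^2)/9 = 297/9 = 33, a_2 = floor((22 + 14)/33) = 1.
  m_3 = 33*1 - 14 = 19, d_3 = (493 - 19^2)/33 = 132/33 = 4, a_3 = floor((22 + 19)/4) = 10.
  m_4 = 4*10 - 19 = 21, d_4 = (493 - 21^2)/4 = 52/4 = 13, a_4 = floor((22 + 21)/13) = 3.
  m_5 = 13*3 - 21 = 18, d_5 = (493 - 18^2)/13 = 169/13 = 13, a_5 = floor((22 + 18)/13) = 3.
  m_6 = 13*3 - 18 = 21, d_6 = (493 - 21^2)/13 = 52/13 = 4, a_6 = floor((22 + 21)/4) = 10.
  m_7 = 4*10 - 21 = 19, d_7 = (493 - 19^2)/4 = 132/4 = 33, a_7 = floor((22 + 19)/33) = 1.
  m_8 = 33*1 - 19 = 14, d_8 = (493 - 14^2)/33 = 297/33 = 9, a_8 = floor((22 + 14)/9) = 4.
  m_9 = 9*4 - 14 = 22, d_9 = (493 - 22^2)/9 = 9/9 = 1, a_9 = floor((22 + 22)/1) = 44.
  m_10 = 1*44 - 22 = 22, d_10 = (493 - 22^2)/1 = 9/1 = 9: (m_10, d_10) = (m_1, d_1) = (22, 9), so from here the quotients repeat a_1, ..., a_9; the period length is 9.
Hence the expansion of sqrt(493) is a_0 = 22 followed by the repeating block 4, 1, 10, 3, 3, 10, 1, 4, 44 (period 9).

[22; (4, 1, 10, 3, 3, 10, 1, 4, 44)]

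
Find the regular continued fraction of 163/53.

Run the Euclidean algorithm on 163 and 53; the successive quotients are the partial quotients a_0, a_1, ... (each step inverts the fractional part left over by the previous one):
  163 = 3*53 + 4, so a_0 = 3.
  53 = 13*4 + 1, so a_1 = 13.
  4 = 4*1 + 0, so a_2 = 4.
The remainder reaches 0 after 3 divisions, so the expansion has 3 partial quotients, read off in order.

[3; 13, 4]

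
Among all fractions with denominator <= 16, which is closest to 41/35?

Expand x = 41/35 as a continued fraction with the Euclidean algorithm:
  41 = 1*35 + 6, so a_0 = 1.
  35 = 5*6 + 5, so a_1 = 5.
  6 = 1*5 + 1, so a_2 = 1.
  5 = 5*1 + 0, so a_3 = 5.
so x = [1; 5, 1, 5].
Convergents (p_i = a_i*p_{i-1} + p_{i-2}, q_i = a_i*q_{i-1} + q_{i-2} with p_{-2}=0, p_{-1}=1, q_{-2}=1, q_{-1}=0), until the denominator exceeds 16:
  i=0: a_0=1, p_0 = 1*1 + 0 = 1, q_0 = 1*0 + 1 = 1.
  i=1: a_1=5, p_1 = 5*1 + 1 = 6, q_1 = 5*1 + 0 = 5.
  i=2: a_2=1, p_2 = 1*6 + 1 = 7, q_2 = 1*5 + 1 = 6.
  i=3: a_3=5, p_3 = 5*7 + 6 = 41, q_3 = 5*6 + 5 = 35.
q_3 = 35 > 16, so the last convergent with denominator <= 16 is p_2/q_2 = 7/6.
The closest fraction with denominator <= 16 is either p_2/q_2 or the intermediate fraction (k*p_2 + p_1)/(k*q_2 + q_1) with the largest k >= 1 whose denominator stays <= 16; these approach x as k grows, and every other convergent or intermediate fraction in range is farther away.
Largest k: floor((16 - q_1)/q_2) = floor((16 - 5)/6) = 1.
That gives (1*7 + 6)/(1*6 + 5) = 13/11.
Compare the errors: |x - 7/6| = |41*6 - 7*35|/(35*6) = 1/210, and |x - 13/11| = |41*11 - 13*35|/(35*11) = 4/385.
Cross-multiplying, 1*385 = 385 < 840 = 4*210, so 1/210 is smaller: the convergent 7/6 is closer to x than 13/11.

7/6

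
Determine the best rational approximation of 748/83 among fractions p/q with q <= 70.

631/70

Expand x = 748/83 as a continued fraction with the Euclidean algorithm:
  748 = 9*83 + 1, so a_0 = 9.
  83 = 83*1 + 0, so a_1 = 83.
so x = [9; 83].
Convergents (p_i = a_i*p_{i-1} + p_{i-2}, q_i = a_i*q_{i-1} + q_{i-2} with p_{-2}=0, p_{-1}=1, q_{-2}=1, q_{-1}=0), until the denominator exceeds 70:
  i=0: a_0=9, p_0 = 9*1 + 0 = 9, q_0 = 9*0 + 1 = 1.
  i=1: a_1=83, p_1 = 83*9 + 1 = 748, q_1 = 83*1 + 0 = 83.
q_1 = 83 > 70, so the last convergent with denominator <= 70 is p_0/q_0 = 9/1.
The closest fraction with denominator <= 70 is either p_0/q_0 or the intermediate fraction (k*p_0 + p_{-1})/(k*q_0 + q_{-1}) with the largest k >= 1 whose denominator stays <= 70; these approach x as k grows, and every other convergent or intermediate fraction in range is farther away.
Largest k: floor((70 - q_{-1})/q_0) = floor((70 - 0)/1) = 70 (using the seeds p_{-1} = 1, q_{-1} = 0).
That gives (70*9 + 1)/(70*1 + 0) = 631/70.
Compare the errors: |x - 9/1| = |748*1 - 9*83|/(83*1) = 1/83, and |x - 631/70| = |748*70 - 631*83|/(83*70) = 13/5810.
Cross-multiplying, 13*83 = 1079 < 5810 = 1*5810, so 13/5810 is smaller: the intermediate fraction 631/70 is closer to x than 9/1.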